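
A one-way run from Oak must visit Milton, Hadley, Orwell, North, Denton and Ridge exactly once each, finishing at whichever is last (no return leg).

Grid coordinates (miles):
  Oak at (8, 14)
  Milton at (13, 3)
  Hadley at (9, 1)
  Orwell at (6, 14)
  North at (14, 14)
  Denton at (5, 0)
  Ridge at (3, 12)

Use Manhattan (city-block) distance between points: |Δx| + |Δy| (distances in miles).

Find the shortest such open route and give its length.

There are 6! = 720 possible orderings.
Oak - Milton - Hadley - Orwell - North - Denton - Ridge: 16+6+16+8+23+14 = 83
Oak - Milton - Hadley - Orwell - North - Ridge - Denton: 16+6+16+8+13+14 = 73
Oak - Milton - Hadley - Orwell - Denton - North - Ridge: 16+6+16+15+23+13 = 89
Oak - Milton - Hadley - Orwell - Denton - Ridge - North: 16+6+16+15+14+13 = 80
Oak - Milton - Hadley - Orwell - Ridge - North - Denton: 16+6+16+5+13+23 = 79
Oak - Milton - Hadley - Orwell - Ridge - Denton - North: 16+6+16+5+14+23 = 80
Oak - Milton - Hadley - North - Orwell - Denton - Ridge: 16+6+18+8+15+14 = 77
Oak - Milton - Hadley - North - Orwell - Ridge - Denton: 16+6+18+8+5+14 = 67
… (712 more)
Oak - Orwell - Ridge - North - Milton - Hadley - Denton: 2+5+13+12+6+5 = 43  ← best
The minimum is 43.
One shortest path: Oak → Orwell → Ridge → North → Milton → Hadley → Denton.

Minimum one-way distance = 43 miles.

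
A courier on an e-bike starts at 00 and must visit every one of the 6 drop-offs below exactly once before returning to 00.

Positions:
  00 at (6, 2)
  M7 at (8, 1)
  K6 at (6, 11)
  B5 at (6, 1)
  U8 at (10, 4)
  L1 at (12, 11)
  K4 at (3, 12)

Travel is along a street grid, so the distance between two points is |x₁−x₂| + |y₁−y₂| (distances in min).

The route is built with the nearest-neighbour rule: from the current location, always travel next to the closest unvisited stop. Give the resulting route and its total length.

Total distance 40 min via the nearest-neighbour route 00 → B5 → M7 → U8 → L1 → K6 → K4 → 00.

At 00 the remaining stops are B5 1, M7 3, U8 6, K6 9, K4 13, L1 15; go to B5.
At B5 the remaining stops are M7 2, U8 7, K6 10, K4 14, L1 16; go to M7.
At M7 the remaining stops are U8 5, K6 12, L1 14, K4 16; go to U8.
At U8 the remaining stops are L1 9, K6 11, K4 15; go to L1.
At L1 the remaining stops are K6 6, K4 10; go to K6.
At K6 the remaining stops are K4 4; go to K4.
Return K4→00: 13.
Total = 1 + 2 + 5 + 9 + 6 + 4 + 13 = 40.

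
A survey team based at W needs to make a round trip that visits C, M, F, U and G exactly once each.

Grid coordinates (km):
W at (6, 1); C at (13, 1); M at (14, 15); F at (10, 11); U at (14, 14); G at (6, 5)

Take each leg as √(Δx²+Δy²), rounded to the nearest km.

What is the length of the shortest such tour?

With 5 stops there are 5!/2 = 60 distinct round trips (a route and its reverse cost the same).
W - C - M - F - U - G - W: 7+14+6+5+12+4 = 48
W - C - M - F - G - U - W: 7+14+6+7+12+15 = 61
W - C - M - U - F - G - W: 7+14+1+5+7+4 = 38
W - C - M - U - G - F - W: 7+14+1+12+7+11 = 52
W - C - M - G - F - U - W: 7+14+13+7+5+15 = 61
W - C - M - G - U - F - W: 7+14+13+12+5+11 = 62
W - C - F - M - U - G - W: 7+10+6+1+12+4 = 40
W - C - F - M - G - U - W: 7+10+6+13+12+15 = 63
W - C - F - U - M - G - W: 7+10+5+1+13+4 = 40
W - C - F - U - G - M - W: 7+10+5+12+13+16 = 63
W - C - F - G - M - U - W: 7+10+7+13+1+15 = 53
W - C - F - G - U - M - W: 7+10+7+12+1+16 = 53
W - C - U - M - F - G - W: 7+13+1+6+7+4 = 38
W - C - U - M - G - F - W: 7+13+1+13+7+11 = 52
… (46 more)
The minimum is 38.
One optimal route: W → C → M → U → F → G → W (or its reverse).

Shortest round trip = 38 km.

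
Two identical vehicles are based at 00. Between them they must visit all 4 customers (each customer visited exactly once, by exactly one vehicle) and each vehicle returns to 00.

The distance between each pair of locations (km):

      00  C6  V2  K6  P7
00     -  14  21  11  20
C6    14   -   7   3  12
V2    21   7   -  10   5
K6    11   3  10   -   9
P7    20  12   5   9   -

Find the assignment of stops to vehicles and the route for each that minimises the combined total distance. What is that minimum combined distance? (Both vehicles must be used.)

Minimum combined distance: 68 km.

Try each way of splitting the stops between the two vehicles (each non-empty) and, for each split, find the best tour for each vehicle:
  {C6} + {V2, K6, P7}: 28 + 46 = 74
  {V2} + {C6, K6, P7}: 42 + 46 = 88
  {C6, V2} + {K6, P7}: 42 + 40 = 82
  {K6} + {C6, V2, P7}: 22 + 46 = 68
  {C6, K6} + {V2, P7}: 28 + 46 = 74
  {V2, K6} + {C6, P7}: 42 + 46 = 88
  … (7 splits in total)
Best: vehicle 1 00 → K6 → 00 = 22; vehicle 2 00 → C6 → V2 → P7 → 00 = 46; combined 68.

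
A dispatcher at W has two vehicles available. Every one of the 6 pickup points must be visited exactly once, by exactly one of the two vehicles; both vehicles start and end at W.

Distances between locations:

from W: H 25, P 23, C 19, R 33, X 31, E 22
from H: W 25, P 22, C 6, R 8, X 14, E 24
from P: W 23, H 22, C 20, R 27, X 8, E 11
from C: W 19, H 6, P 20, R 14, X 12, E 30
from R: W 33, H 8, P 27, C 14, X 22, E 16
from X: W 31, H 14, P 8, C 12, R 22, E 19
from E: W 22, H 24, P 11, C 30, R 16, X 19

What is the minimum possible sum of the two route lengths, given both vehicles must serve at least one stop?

Minimum combined distance: 129.

There are 2^5 − 1 = 31 ways to divide the 6 stops into two non-empty groups. For each, the best each vehicle can do is its own shortest tour through its group:
  {H} + {P, C, R, X, E}: 50 + 95 = 145
  {P} + {H, C, R, X, E}: 46 + 91 = 137
  {H, P} + {C, R, X, E}: 70 + 91 = 161
  {C} + {H, P, R, X, E}: 38 + 91 = 129
  {H, C} + {P, R, X, E}: 50 + 91 = 141
  {P, C} + {H, R, X, E}: 62 + 91 = 153
  … (31 splits in total)
Best: vehicle 1 W → C → W = 38; vehicle 2 W → P → X → H → R → E → W = 91; combined 129.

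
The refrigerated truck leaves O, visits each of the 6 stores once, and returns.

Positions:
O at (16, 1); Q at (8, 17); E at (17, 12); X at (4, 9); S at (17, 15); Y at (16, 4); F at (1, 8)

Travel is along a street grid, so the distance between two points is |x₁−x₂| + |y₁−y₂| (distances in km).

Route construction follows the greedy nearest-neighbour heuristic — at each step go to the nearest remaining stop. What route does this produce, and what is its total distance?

Total distance 64 km via the nearest-neighbour route O → Y → E → S → Q → X → F → O.

O → [Y:3 / E:12 / S:15 / X:20 / F:22 / Q:24] → Y (3)
Y → [E:9 / S:12 / X:17 / F:19 / Q:21] → E (9)
E → [S:3 / Q:14 / X:16 / F:20] → S (3)
S → [Q:11 / X:19 / F:23] → Q (11)
Q → [X:12 / F:16] → X (12)
X → [F:4] → F (4)
Return F→O: 22.
Total = 3 + 9 + 3 + 11 + 12 + 4 + 22 = 64.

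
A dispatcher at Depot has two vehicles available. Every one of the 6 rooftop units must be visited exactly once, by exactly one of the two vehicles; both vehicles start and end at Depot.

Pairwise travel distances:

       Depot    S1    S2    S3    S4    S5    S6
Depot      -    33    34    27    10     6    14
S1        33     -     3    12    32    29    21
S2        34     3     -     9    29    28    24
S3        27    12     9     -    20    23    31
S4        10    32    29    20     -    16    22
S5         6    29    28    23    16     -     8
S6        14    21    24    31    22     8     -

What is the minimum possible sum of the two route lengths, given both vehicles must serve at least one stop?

Minimum combined distance: 89.

Try each way of splitting the stops between the two vehicles (each non-empty) and, for each split, find the best tour for each vehicle:
  {S1} + {S2, S3, S4, S5, S6}: 66 + 77 = 143
  {S2} + {S1, S3, S4, S5, S6}: 68 + 77 = 145
  {S1, S2} + {S3, S4, S5, S6}: 70 + 75 = 145
  {S3} + {S1, S2, S4, S5, S6}: 54 + 77 = 131
  {S1, S3} + {S2, S4, S5, S6}: 72 + 77 = 149
  {S2, S3} + {S1, S4, S5, S6}: 70 + 77 = 147
  … (31 splits in total)
  {S5} + {S1, S2, S3, S4, S6}: 12 + 77 = 89  ← best
Best: vehicle 1 Depot → S5 → Depot = 12; vehicle 2 Depot → S4 → S3 → S2 → S1 → S6 → Depot = 77; combined 89.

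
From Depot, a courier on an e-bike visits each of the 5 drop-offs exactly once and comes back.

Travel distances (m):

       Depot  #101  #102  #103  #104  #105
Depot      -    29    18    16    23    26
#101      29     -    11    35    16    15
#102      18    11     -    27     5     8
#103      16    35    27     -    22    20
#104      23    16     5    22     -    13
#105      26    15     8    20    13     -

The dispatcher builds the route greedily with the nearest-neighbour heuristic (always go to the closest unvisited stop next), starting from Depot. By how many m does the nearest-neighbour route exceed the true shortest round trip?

Depot: #103=16, #102=18, #104=23, #105=26, #101=29 ⇒ #103
#103: #105=20, #104=22, #102=27, #101=35 ⇒ #105
#105: #102=8, #104=13, #101=15 ⇒ #102
#102: #104=5, #101=11 ⇒ #104
#104: #101=16 ⇒ #101
NN route Depot → #103 → #105 → #102 → #104 → #101 → Depot costs 94.
Optimal: Depot → #102 → #104 → #101 → #105 → #103 → Depot costs 90 (by enumerating all 60 distinct tours).
Excess = 94 − 90 = 4.

4 m longer than the optimal tour.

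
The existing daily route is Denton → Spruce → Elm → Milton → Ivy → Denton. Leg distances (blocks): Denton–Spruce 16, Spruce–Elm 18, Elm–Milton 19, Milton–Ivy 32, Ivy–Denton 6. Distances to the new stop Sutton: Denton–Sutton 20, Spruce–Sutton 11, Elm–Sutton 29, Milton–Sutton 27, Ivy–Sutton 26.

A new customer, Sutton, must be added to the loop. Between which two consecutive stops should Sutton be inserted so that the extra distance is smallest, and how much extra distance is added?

Insertion cost between consecutive stops i–j is d(i,Sutton) + d(Sutton,j) − d(i,j):
  between Denton and Spruce: 20 + 11 − 16 = 15
  between Spruce and Elm: 11 + 29 − 18 = 22
  between Elm and Milton: 29 + 27 − 19 = 37
  between Milton and Ivy: 27 + 26 − 32 = 21
  between Ivy and Denton: 26 + 20 − 6 = 40
Cheapest insertion is between Denton and Spruce, adding 15.
New total = 91 + 15 = 106.

Minimum extra distance: 15 blocks, inserting Sutton between Denton and Spruce.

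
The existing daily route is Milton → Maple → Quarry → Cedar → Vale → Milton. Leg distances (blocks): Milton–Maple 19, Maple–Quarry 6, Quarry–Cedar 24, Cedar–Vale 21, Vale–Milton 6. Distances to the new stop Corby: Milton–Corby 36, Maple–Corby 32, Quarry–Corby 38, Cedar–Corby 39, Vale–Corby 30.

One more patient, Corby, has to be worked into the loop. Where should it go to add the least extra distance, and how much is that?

Minimum extra distance: 48 blocks, inserting Corby between Cedar and Vale.

Insertion cost between consecutive stops i–j is d(i,Corby) + d(Corby,j) − d(i,j):
  between Milton and Maple: 36 + 32 − 19 = 49
  between Maple and Quarry: 32 + 38 − 6 = 64
  between Quarry and Cedar: 38 + 39 − 24 = 53
  between Cedar and Vale: 39 + 30 − 21 = 48
  between Vale and Milton: 30 + 36 − 6 = 60
Cheapest insertion is between Cedar and Vale, adding 48.
New total = 76 + 48 = 124.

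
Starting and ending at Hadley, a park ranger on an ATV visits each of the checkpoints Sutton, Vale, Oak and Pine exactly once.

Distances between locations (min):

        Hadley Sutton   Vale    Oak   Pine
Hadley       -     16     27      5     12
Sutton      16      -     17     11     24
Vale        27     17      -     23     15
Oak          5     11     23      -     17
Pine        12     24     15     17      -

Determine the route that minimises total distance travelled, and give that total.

Shortest round trip = 60 min.

Hadley→Sutton→Vale→Oak→Pine→Hadley: 16+17+23+17+12 = 85
Hadley→Sutton→Vale→Pine→Oak→Hadley: 16+17+15+17+5 = 70
Hadley→Sutton→Oak→Vale→Pine→Hadley: 16+11+23+15+12 = 77
Hadley→Sutton→Oak→Pine→Vale→Hadley: 16+11+17+15+27 = 86
Hadley→Sutton→Pine→Vale→Oak→Hadley: 16+24+15+23+5 = 83
Hadley→Sutton→Pine→Oak→Vale→Hadley: 16+24+17+23+27 = 107
Hadley→Vale→Sutton→Oak→Pine→Hadley: 27+17+11+17+12 = 84
Hadley→Vale→Sutton→Pine→Oak→Hadley: 27+17+24+17+5 = 90
Hadley→Vale→Oak→Sutton→Pine→Hadley: 27+23+11+24+12 = 97
Hadley→Vale→Pine→Sutton→Oak→Hadley: 27+15+24+11+5 = 82
Hadley→Oak→Sutton→Vale→Pine→Hadley: 5+11+17+15+12 = 60
Hadley→Oak→Vale→Sutton→Pine→Hadley: 5+23+17+24+12 = 81
The minimum is 60.
One optimal route: Hadley → Oak → Sutton → Vale → Pine → Hadley (or its reverse).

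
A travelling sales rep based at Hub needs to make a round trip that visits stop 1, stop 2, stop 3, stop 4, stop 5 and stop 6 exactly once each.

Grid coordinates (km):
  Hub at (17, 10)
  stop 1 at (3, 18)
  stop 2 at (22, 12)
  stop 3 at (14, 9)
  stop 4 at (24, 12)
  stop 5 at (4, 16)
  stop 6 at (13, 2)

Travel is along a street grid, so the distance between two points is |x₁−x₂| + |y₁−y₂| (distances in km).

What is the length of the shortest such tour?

Hub → stop 1 → stop 2 → stop 3 → stop 4 → stop 5 → stop 6 → Hub: 22+25+11+13+24+23+12 = 130
Hub → stop 1 → stop 2 → stop 3 → stop 4 → stop 6 → stop 5 → Hub: 22+25+11+13+21+23+19 = 134
Hub → stop 1 → stop 2 → stop 3 → stop 5 → stop 4 → stop 6 → Hub: 22+25+11+17+24+21+12 = 132
Hub → stop 1 → stop 2 → stop 3 → stop 5 → stop 6 → stop 4 → Hub: 22+25+11+17+23+21+9 = 128
Hub → stop 1 → stop 2 → stop 3 → stop 6 → stop 4 → stop 5 → Hub: 22+25+11+8+21+24+19 = 130
Hub → stop 1 → stop 2 → stop 3 → stop 6 → stop 5 → stop 4 → Hub: 22+25+11+8+23+24+9 = 122
Hub → stop 1 → stop 2 → stop 4 → stop 3 → stop 5 → stop 6 → Hub: 22+25+2+13+17+23+12 = 114
Hub → stop 1 → stop 2 → stop 4 → stop 3 → stop 6 → stop 5 → Hub: 22+25+2+13+8+23+19 = 112
… (352 more)
Hub → stop 2 → stop 4 → stop 1 → stop 5 → stop 6 → stop 3 → Hub: 7+2+27+3+23+8+4 = 74  ← best
The minimum is 74.
One optimal route: Hub → stop 2 → stop 4 → stop 1 → stop 5 → stop 6 → stop 3 → Hub (or its reverse).

Shortest round trip = 74 km.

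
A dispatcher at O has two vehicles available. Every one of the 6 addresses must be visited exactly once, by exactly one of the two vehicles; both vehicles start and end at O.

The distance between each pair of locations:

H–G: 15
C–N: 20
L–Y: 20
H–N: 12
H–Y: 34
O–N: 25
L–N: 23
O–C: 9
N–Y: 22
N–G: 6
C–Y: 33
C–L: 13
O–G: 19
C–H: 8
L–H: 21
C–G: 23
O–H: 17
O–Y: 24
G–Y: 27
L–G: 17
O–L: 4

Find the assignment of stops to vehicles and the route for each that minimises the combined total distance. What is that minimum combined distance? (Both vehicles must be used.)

Minimum combined distance: 92.

Check every non-empty split of the stops between the two vehicles; for each half take its own optimal tour:
  {C} + {L, H, N, G, Y}: 18 + 84 = 102
  {L} + {C, H, N, G, Y}: 8 + 84 = 92
  {C, L} + {H, N, G, Y}: 26 + 84 = 110
  {H} + {C, L, N, G, Y}: 34 + 84 = 118
  {C, H} + {L, N, G, Y}: 34 + 71 = 105
  {L, H} + {C, N, G, Y}: 42 + 84 = 126
  … (31 splits in total)
Best: vehicle 1 O → L → O = 8; vehicle 2 O → C → H → G → N → Y → O = 84; combined 92.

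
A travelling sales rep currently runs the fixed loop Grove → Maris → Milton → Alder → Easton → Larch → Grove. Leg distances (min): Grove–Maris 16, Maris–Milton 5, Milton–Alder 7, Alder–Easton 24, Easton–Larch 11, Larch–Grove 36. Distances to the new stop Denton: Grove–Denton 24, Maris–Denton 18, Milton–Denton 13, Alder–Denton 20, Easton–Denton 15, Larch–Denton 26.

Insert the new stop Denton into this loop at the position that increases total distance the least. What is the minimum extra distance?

+11 min — insert Denton between Alder and Easton.

Insertion cost between consecutive stops i–j is d(i,Denton) + d(Denton,j) − d(i,j):
  between Grove and Maris: 24 + 18 − 16 = 26
  between Maris and Milton: 18 + 13 − 5 = 26
  between Milton and Alder: 13 + 20 − 7 = 26
  between Alder and Easton: 20 + 15 − 24 = 11
  between Easton and Larch: 15 + 26 − 11 = 30
  between Larch and Grove: 26 + 24 − 36 = 14
Cheapest insertion is between Alder and Easton, adding 11.
New total = 99 + 11 = 110.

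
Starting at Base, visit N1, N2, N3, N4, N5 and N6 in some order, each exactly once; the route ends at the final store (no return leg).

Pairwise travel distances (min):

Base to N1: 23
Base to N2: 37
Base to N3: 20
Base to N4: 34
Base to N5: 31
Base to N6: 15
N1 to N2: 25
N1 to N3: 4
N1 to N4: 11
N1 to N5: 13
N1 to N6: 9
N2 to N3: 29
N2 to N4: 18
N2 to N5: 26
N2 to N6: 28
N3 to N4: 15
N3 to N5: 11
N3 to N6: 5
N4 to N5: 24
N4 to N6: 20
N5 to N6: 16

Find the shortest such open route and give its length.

There are 6! = 720 possible orderings.
Base→N1→N2→N3→N4→N5→N6: 23+25+29+15+24+16 = 132
Base→N1→N2→N3→N4→N6→N5: 23+25+29+15+20+16 = 128
Base→N1→N2→N3→N5→N4→N6: 23+25+29+11+24+20 = 132
Base→N1→N2→N3→N5→N6→N4: 23+25+29+11+16+20 = 124
Base→N1→N2→N3→N6→N4→N5: 23+25+29+5+20+24 = 126
Base→N1→N2→N3→N6→N5→N4: 23+25+29+5+16+24 = 122
Base→N1→N2→N4→N3→N5→N6: 23+25+18+15+11+16 = 108
Base→N1→N2→N4→N3→N6→N5: 23+25+18+15+5+16 = 102
… (712 more)
Base→N6→N3→N5→N1→N4→N2: 15+5+11+13+11+18 = 73  ← best
The minimum is 73.
One shortest path: Base → N6 → N3 → N5 → N1 → N4 → N2.

Shortest open route: 73 min.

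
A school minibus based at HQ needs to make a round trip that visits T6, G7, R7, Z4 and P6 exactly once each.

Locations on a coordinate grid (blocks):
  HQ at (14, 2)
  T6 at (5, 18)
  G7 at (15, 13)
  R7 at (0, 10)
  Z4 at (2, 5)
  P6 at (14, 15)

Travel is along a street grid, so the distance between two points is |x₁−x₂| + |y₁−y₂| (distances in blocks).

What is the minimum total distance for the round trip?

With 5 stops there are 5!/2 = 60 distinct round trips (a route and its reverse cost the same).
HQ → T6 → G7 → R7 → Z4 → P6 → HQ: 25+15+18+7+22+13 = 100
HQ → T6 → G7 → R7 → P6 → Z4 → HQ: 25+15+18+19+22+15 = 114
HQ → T6 → G7 → Z4 → R7 → P6 → HQ: 25+15+21+7+19+13 = 100
HQ → T6 → G7 → Z4 → P6 → R7 → HQ: 25+15+21+22+19+22 = 124
HQ → T6 → G7 → P6 → R7 → Z4 → HQ: 25+15+3+19+7+15 = 84
HQ → T6 → G7 → P6 → Z4 → R7 → HQ: 25+15+3+22+7+22 = 94
HQ → T6 → R7 → G7 → Z4 → P6 → HQ: 25+13+18+21+22+13 = 112
HQ → T6 → R7 → G7 → P6 → Z4 → HQ: 25+13+18+3+22+15 = 96
HQ → T6 → R7 → Z4 → G7 → P6 → HQ: 25+13+7+21+3+13 = 82
HQ → T6 → R7 → Z4 → P6 → G7 → HQ: 25+13+7+22+3+12 = 82
HQ → T6 → R7 → P6 → G7 → Z4 → HQ: 25+13+19+3+21+15 = 96
HQ → T6 → R7 → P6 → Z4 → G7 → HQ: 25+13+19+22+21+12 = 112
HQ → T6 → Z4 → G7 → R7 → P6 → HQ: 25+16+21+18+19+13 = 112
HQ → T6 → Z4 → G7 → P6 → R7 → HQ: 25+16+21+3+19+22 = 106
… (46 more)
HQ → G7 → P6 → T6 → R7 → Z4 → HQ: 12+3+12+13+7+15 = 62  ← best
The minimum is 62.
One optimal route: HQ → G7 → P6 → T6 → R7 → Z4 → HQ (or its reverse).

Minimum total distance: 62 blocks.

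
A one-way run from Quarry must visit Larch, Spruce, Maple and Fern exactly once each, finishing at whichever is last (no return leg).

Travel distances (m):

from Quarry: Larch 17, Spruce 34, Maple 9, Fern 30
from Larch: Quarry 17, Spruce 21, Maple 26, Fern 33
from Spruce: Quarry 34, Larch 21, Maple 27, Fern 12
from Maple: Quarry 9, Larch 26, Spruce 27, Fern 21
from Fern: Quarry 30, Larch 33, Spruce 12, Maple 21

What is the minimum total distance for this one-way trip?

63 m — the minimum one-way total.

There are 4! = 24 possible orderings.
Quarry - Larch - Spruce - Maple - Fern: 17+21+27+21 = 86
Quarry - Larch - Spruce - Fern - Maple: 17+21+12+21 = 71
Quarry - Larch - Maple - Spruce - Fern: 17+26+27+12 = 82
Quarry - Larch - Maple - Fern - Spruce: 17+26+21+12 = 76
Quarry - Larch - Fern - Spruce - Maple: 17+33+12+27 = 89
Quarry - Larch - Fern - Maple - Spruce: 17+33+21+27 = 98
Quarry - Spruce - Larch - Maple - Fern: 34+21+26+21 = 102
Quarry - Spruce - Larch - Fern - Maple: 34+21+33+21 = 109
Quarry - Spruce - Maple - Larch - Fern: 34+27+26+33 = 120
Quarry - Spruce - Maple - Fern - Larch: 34+27+21+33 = 115
Quarry - Spruce - Fern - Larch - Maple: 34+12+33+26 = 105
Quarry - Spruce - Fern - Maple - Larch: 34+12+21+26 = 93
Quarry - Maple - Larch - Spruce - Fern: 9+26+21+12 = 68
Quarry - Maple - Larch - Fern - Spruce: 9+26+33+12 = 80
… (10 more)
Quarry - Maple - Fern - Spruce - Larch: 9+21+12+21 = 63  ← best
The minimum is 63.
One shortest path: Quarry → Maple → Fern → Spruce → Larch.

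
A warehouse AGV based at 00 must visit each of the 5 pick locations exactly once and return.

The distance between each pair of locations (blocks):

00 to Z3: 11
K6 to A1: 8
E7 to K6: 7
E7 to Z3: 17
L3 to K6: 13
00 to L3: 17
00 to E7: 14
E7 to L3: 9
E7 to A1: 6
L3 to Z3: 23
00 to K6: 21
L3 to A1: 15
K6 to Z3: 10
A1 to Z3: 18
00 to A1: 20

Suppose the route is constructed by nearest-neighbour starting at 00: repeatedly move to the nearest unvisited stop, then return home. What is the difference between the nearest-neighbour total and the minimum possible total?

00: Z3=11, E7=14, L3=17, A1=20, K6=21 ⇒ Z3
Z3: K6=10, E7=17, A1=18, L3=23 ⇒ K6
K6: E7=7, A1=8, L3=13 ⇒ E7
E7: A1=6, L3=9 ⇒ A1
A1: L3=15 ⇒ L3
NN route 00 → Z3 → K6 → E7 → A1 → L3 → 00 costs 66.
Optimal: 00 → L3 → E7 → A1 → K6 → Z3 → 00 costs 61 (by enumerating all 60 distinct tours).
Excess = 66 − 61 = 5.

5 blocks longer than the optimal tour.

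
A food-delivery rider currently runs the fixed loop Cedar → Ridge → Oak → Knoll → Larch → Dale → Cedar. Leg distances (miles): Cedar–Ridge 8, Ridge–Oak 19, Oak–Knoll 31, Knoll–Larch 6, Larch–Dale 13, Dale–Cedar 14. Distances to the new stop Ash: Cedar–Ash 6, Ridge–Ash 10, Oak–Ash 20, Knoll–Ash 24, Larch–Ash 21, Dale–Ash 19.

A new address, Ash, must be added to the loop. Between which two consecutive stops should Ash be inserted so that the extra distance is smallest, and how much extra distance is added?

Insertion cost between consecutive stops i–j is d(i,Ash) + d(Ash,j) − d(i,j):
  between Cedar and Ridge: 6 + 10 − 8 = 8
  between Ridge and Oak: 10 + 20 − 19 = 11
  between Oak and Knoll: 20 + 24 − 31 = 13
  between Knoll and Larch: 24 + 21 − 6 = 39
  between Larch and Dale: 21 + 19 − 13 = 27
  between Dale and Cedar: 19 + 6 − 14 = 11
Cheapest insertion is between Cedar and Ridge, adding 8.
New total = 91 + 8 = 99.

Adding 8 miles by placing Ash on the Cedar–Ridge leg.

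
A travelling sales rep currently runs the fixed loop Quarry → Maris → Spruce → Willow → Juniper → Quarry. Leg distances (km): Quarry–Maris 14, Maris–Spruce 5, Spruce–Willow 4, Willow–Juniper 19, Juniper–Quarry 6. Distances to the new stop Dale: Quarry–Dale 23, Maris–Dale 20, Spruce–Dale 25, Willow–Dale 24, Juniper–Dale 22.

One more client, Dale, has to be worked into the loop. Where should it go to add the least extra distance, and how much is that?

Insertion cost between consecutive stops i–j is d(i,Dale) + d(Dale,j) − d(i,j):
  between Quarry and Maris: 23 + 20 − 14 = 29
  between Maris and Spruce: 20 + 25 − 5 = 40
  between Spruce and Willow: 25 + 24 − 4 = 45
  between Willow and Juniper: 24 + 22 − 19 = 27
  between Juniper and Quarry: 22 + 23 − 6 = 39
Cheapest insertion is between Willow and Juniper, adding 27.
New total = 48 + 27 = 75.

Adding 27 km by placing Dale on the Willow–Juniper leg.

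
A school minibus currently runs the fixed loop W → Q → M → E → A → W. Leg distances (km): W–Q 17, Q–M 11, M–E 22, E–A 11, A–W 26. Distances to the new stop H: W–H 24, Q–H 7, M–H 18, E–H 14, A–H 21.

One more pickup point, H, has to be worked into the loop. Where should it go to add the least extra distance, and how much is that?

Adding 10 km by placing H on the M–E leg.

Insertion cost between consecutive stops i–j is d(i,H) + d(H,j) − d(i,j):
  between W and Q: 24 + 7 − 17 = 14
  between Q and M: 7 + 18 − 11 = 14
  between M and E: 18 + 14 − 22 = 10
  between E and A: 14 + 21 − 11 = 24
  between A and W: 21 + 24 − 26 = 19
Cheapest insertion is between M and E, adding 10.
New total = 87 + 10 = 97.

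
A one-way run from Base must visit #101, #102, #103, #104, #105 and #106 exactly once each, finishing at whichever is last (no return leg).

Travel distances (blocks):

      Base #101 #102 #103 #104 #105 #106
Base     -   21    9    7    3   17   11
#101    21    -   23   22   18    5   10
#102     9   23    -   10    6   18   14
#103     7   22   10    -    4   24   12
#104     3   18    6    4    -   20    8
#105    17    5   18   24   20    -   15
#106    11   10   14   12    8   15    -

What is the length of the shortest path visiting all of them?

46 blocks — the minimum one-way total.

There are 6! = 720 possible orderings.
Base → #101 → #102 → #103 → #104 → #105 → #106: 21+23+10+4+20+15 = 93
Base → #101 → #102 → #103 → #104 → #106 → #105: 21+23+10+4+8+15 = 81
Base → #101 → #102 → #103 → #105 → #104 → #106: 21+23+10+24+20+8 = 106
Base → #101 → #102 → #103 → #105 → #106 → #104: 21+23+10+24+15+8 = 101
Base → #101 → #102 → #103 → #106 → #104 → #105: 21+23+10+12+8+20 = 94
Base → #101 → #102 → #103 → #106 → #105 → #104: 21+23+10+12+15+20 = 101
Base → #101 → #102 → #104 → #103 → #105 → #106: 21+23+6+4+24+15 = 93
Base → #101 → #102 → #104 → #103 → #106 → #105: 21+23+6+4+12+15 = 81
… (712 more)
Base → #102 → #103 → #104 → #106 → #101 → #105: 9+10+4+8+10+5 = 46  ← best
The minimum is 46.
One shortest path: Base → #102 → #103 → #104 → #106 → #101 → #105.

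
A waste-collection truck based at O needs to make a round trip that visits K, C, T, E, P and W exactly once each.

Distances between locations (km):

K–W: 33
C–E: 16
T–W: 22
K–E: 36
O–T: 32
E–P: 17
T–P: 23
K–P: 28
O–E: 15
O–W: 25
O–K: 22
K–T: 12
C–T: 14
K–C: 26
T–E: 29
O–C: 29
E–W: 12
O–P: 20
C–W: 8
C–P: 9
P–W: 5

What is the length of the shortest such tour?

89 km — the shortest possible round trip.

There are 360 distinct closed tours to check (reversals are equivalent).
O→K→C→T→E→P→W→O: 22+26+14+29+17+5+25 = 138
O→K→C→T→E→W→P→O: 22+26+14+29+12+5+20 = 128
O→K→C→T→P→E→W→O: 22+26+14+23+17+12+25 = 139
O→K→C→T→P→W→E→O: 22+26+14+23+5+12+15 = 117
O→K→C→T→W→E→P→O: 22+26+14+22+12+17+20 = 133
O→K→C→T→W→P→E→O: 22+26+14+22+5+17+15 = 121
O→K→C→E→T→P→W→O: 22+26+16+29+23+5+25 = 146
O→K→C→E→T→W→P→O: 22+26+16+29+22+5+20 = 140
… (352 more)
O→K→T→C→P→W→E→O: 22+12+14+9+5+12+15 = 89  ← best
The minimum is 89.
One optimal route: O → K → T → C → P → W → E → O (or its reverse).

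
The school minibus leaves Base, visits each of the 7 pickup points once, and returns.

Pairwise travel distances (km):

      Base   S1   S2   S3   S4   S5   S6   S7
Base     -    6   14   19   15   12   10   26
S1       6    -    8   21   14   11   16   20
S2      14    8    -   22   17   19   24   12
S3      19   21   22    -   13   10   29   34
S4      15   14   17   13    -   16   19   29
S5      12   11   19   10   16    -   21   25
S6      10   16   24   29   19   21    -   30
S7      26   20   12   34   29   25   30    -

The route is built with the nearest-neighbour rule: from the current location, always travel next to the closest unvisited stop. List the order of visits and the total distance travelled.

Base → [S1:6 / S6:10 / S5:12 / S2:14 / S4:15 / S3:19 / S7:26] → S1 (6)
S1 → [S2:8 / S5:11 / S4:14 / S6:16 / S7:20 / S3:21] → S2 (8)
S2 → [S7:12 / S4:17 / S5:19 / S3:22 / S6:24] → S7 (12)
S7 → [S5:25 / S4:29 / S6:30 / S3:34] → S5 (25)
S5 → [S3:10 / S4:16 / S6:21] → S3 (10)
S3 → [S4:13 / S6:29] → S4 (13)
S4 → [S6:19] → S6 (19)
Return S6→Base: 10.
Total = 6 + 8 + 12 + 25 + 10 + 13 + 19 + 10 = 103.

103 km along Base → S1 → S2 → S7 → S5 → S3 → S4 → S6 → Base.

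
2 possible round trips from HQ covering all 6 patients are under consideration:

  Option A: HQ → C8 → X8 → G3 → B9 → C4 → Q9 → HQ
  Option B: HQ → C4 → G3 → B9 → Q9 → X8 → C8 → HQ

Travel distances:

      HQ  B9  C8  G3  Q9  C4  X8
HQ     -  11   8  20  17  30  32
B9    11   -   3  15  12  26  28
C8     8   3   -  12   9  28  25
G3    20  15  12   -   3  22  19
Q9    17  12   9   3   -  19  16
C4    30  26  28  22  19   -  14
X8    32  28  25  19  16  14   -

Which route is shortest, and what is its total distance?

Option A: 8 + 25 + 19 + 15 + 26 + 19 + 17 = 129
Option B: 30 + 22 + 15 + 12 + 16 + 25 + 8 = 128

Shortest is Option B, total 128.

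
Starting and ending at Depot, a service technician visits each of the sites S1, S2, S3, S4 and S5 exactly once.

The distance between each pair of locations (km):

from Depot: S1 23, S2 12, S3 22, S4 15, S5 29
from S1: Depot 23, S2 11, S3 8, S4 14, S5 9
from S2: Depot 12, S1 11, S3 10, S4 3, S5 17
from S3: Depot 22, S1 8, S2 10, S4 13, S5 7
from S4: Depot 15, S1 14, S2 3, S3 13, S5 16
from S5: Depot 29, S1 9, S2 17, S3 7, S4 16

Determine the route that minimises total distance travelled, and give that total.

67 km — the shortest possible round trip.

Depot → S1 → S2 → S3 → S4 → S5 → Depot: 23+11+10+13+16+29 = 102
Depot → S1 → S2 → S3 → S5 → S4 → Depot: 23+11+10+7+16+15 = 82
Depot → S1 → S2 → S4 → S3 → S5 → Depot: 23+11+3+13+7+29 = 86
Depot → S1 → S2 → S4 → S5 → S3 → Depot: 23+11+3+16+7+22 = 82
Depot → S1 → S2 → S5 → S3 → S4 → Depot: 23+11+17+7+13+15 = 86
Depot → S1 → S2 → S5 → S4 → S3 → Depot: 23+11+17+16+13+22 = 102
Depot → S1 → S3 → S2 → S4 → S5 → Depot: 23+8+10+3+16+29 = 89
Depot → S1 → S3 → S2 → S5 → S4 → Depot: 23+8+10+17+16+15 = 89
Depot → S1 → S3 → S4 → S2 → S5 → Depot: 23+8+13+3+17+29 = 93
Depot → S1 → S3 → S4 → S5 → S2 → Depot: 23+8+13+16+17+12 = 89
Depot → S1 → S3 → S5 → S2 → S4 → Depot: 23+8+7+17+3+15 = 73
Depot → S1 → S3 → S5 → S4 → S2 → Depot: 23+8+7+16+3+12 = 69
Depot → S1 → S4 → S2 → S3 → S5 → Depot: 23+14+3+10+7+29 = 86
Depot → S1 → S4 → S2 → S5 → S3 → Depot: 23+14+3+17+7+22 = 86
… (46 more)
Depot → S1 → S5 → S3 → S2 → S4 → Depot: 23+9+7+10+3+15 = 67  ← best
The minimum is 67.
One optimal route: Depot → S1 → S5 → S3 → S2 → S4 → Depot (or its reverse).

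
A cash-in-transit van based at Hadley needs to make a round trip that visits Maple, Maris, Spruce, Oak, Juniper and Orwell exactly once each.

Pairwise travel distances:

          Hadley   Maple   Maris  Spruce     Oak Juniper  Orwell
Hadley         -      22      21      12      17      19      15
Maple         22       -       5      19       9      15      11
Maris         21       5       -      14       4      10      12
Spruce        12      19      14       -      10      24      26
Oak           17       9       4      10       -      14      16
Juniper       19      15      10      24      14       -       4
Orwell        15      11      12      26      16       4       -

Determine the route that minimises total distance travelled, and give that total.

65 — the shortest possible round trip.

There are 360 distinct closed tours to check (reversals are equivalent).
Hadley-Maple-Maris-Spruce-Oak-Juniper-Orwell-Hadley: 22+5+14+10+14+4+15 = 84
Hadley-Maple-Maris-Spruce-Oak-Orwell-Juniper-Hadley: 22+5+14+10+16+4+19 = 90
Hadley-Maple-Maris-Spruce-Juniper-Oak-Orwell-Hadley: 22+5+14+24+14+16+15 = 110
Hadley-Maple-Maris-Spruce-Juniper-Orwell-Oak-Hadley: 22+5+14+24+4+16+17 = 102
Hadley-Maple-Maris-Spruce-Orwell-Oak-Juniper-Hadley: 22+5+14+26+16+14+19 = 116
Hadley-Maple-Maris-Spruce-Orwell-Juniper-Oak-Hadley: 22+5+14+26+4+14+17 = 102
Hadley-Maple-Maris-Oak-Spruce-Juniper-Orwell-Hadley: 22+5+4+10+24+4+15 = 84
Hadley-Maple-Maris-Oak-Spruce-Orwell-Juniper-Hadley: 22+5+4+10+26+4+19 = 90
… (352 more)
Hadley-Spruce-Oak-Maple-Maris-Juniper-Orwell-Hadley: 12+10+9+5+10+4+15 = 65  ← best
The minimum is 65.
One optimal route: Hadley → Spruce → Oak → Maple → Maris → Juniper → Orwell → Hadley (or its reverse).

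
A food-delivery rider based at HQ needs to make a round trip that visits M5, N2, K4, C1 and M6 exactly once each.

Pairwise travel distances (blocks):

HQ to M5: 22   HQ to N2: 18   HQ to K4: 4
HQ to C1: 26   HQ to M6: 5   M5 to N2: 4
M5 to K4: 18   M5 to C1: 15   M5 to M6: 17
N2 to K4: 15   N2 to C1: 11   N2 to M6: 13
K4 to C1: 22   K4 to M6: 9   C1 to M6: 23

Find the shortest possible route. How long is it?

There are 60 distinct closed tours to check (reversals are equivalent).
HQ - M5 - N2 - K4 - C1 - M6 - HQ: 22+4+15+22+23+5 = 91
HQ - M5 - N2 - K4 - M6 - C1 - HQ: 22+4+15+9+23+26 = 99
HQ - M5 - N2 - C1 - K4 - M6 - HQ: 22+4+11+22+9+5 = 73
HQ - M5 - N2 - C1 - M6 - K4 - HQ: 22+4+11+23+9+4 = 73
HQ - M5 - N2 - M6 - K4 - C1 - HQ: 22+4+13+9+22+26 = 96
HQ - M5 - N2 - M6 - C1 - K4 - HQ: 22+4+13+23+22+4 = 88
HQ - M5 - K4 - N2 - C1 - M6 - HQ: 22+18+15+11+23+5 = 94
HQ - M5 - K4 - N2 - M6 - C1 - HQ: 22+18+15+13+23+26 = 117
HQ - M5 - K4 - C1 - N2 - M6 - HQ: 22+18+22+11+13+5 = 91
HQ - M5 - K4 - C1 - M6 - N2 - HQ: 22+18+22+23+13+18 = 116
HQ - M5 - K4 - M6 - N2 - C1 - HQ: 22+18+9+13+11+26 = 99
HQ - M5 - K4 - M6 - C1 - N2 - HQ: 22+18+9+23+11+18 = 101
HQ - M5 - C1 - N2 - K4 - M6 - HQ: 22+15+11+15+9+5 = 77
HQ - M5 - C1 - N2 - M6 - K4 - HQ: 22+15+11+13+9+4 = 74
… (46 more)
HQ - K4 - C1 - M5 - N2 - M6 - HQ: 4+22+15+4+13+5 = 63  ← best
The minimum is 63.
One optimal route: HQ → K4 → C1 → M5 → N2 → M6 → HQ (or its reverse).

Minimum total distance: 63 blocks.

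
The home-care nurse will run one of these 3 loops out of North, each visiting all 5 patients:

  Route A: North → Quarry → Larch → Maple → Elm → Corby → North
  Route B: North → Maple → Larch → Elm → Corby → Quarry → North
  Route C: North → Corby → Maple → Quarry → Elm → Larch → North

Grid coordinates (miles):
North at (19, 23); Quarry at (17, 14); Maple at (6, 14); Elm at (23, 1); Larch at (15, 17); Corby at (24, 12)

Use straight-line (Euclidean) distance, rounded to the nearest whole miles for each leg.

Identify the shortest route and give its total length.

Route A: 9 + 4 + 9 + 21 + 11 + 12 = 66
Route B: 16 + 9 + 18 + 11 + 7 + 9 = 70
Route C: 12 + 18 + 11 + 14 + 18 + 7 = 80

Shortest is Route A, total 66 miles.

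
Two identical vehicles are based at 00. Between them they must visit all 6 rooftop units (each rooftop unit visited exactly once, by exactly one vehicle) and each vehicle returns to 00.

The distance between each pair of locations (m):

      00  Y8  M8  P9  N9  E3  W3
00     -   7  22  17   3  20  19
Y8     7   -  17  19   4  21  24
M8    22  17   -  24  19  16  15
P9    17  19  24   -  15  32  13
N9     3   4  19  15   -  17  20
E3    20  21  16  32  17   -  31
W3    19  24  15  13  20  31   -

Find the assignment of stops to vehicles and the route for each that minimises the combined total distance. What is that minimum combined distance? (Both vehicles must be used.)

There are 2^5 − 1 = 31 ways to divide the 6 stops into two non-empty groups. For each, the best each vehicle can do is its own shortest tour through its group:
  {Y8} + {M8, P9, N9, E3, W3}: 14 + 81 = 95
  {M8} + {Y8, P9, N9, E3, W3}: 44 + 89 = 133
  {Y8, M8} + {P9, N9, E3, W3}: 46 + 81 = 127
  {P9} + {Y8, M8, N9, E3, W3}: 34 + 78 = 112
  {Y8, P9} + {M8, N9, E3, W3}: 43 + 70 = 113
  {M8, P9} + {Y8, N9, E3, W3}: 63 + 78 = 141
  … (31 splits in total)
Best: vehicle 1 00 → Y8 → 00 = 14; vehicle 2 00 → P9 → W3 → M8 → E3 → N9 → 00 = 81; combined 95.

Minimum combined distance: 95 m.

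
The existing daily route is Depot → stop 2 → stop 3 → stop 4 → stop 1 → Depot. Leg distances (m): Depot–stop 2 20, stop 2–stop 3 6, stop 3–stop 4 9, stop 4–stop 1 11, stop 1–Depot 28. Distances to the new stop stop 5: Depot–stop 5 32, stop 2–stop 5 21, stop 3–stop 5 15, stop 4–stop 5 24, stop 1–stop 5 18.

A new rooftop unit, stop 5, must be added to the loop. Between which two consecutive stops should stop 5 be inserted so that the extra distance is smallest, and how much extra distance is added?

Adding 22 m by placing stop 5 on the stop 1–Depot leg.

Insertion cost between consecutive stops i–j is d(i,stop 5) + d(stop 5,j) − d(i,j):
  between Depot and stop 2: 32 + 21 − 20 = 33
  between stop 2 and stop 3: 21 + 15 − 6 = 30
  between stop 3 and stop 4: 15 + 24 − 9 = 30
  between stop 4 and stop 1: 24 + 18 − 11 = 31
  between stop 1 and Depot: 18 + 32 − 28 = 22
Cheapest insertion is between stop 1 and Depot, adding 22.
New total = 74 + 22 = 96.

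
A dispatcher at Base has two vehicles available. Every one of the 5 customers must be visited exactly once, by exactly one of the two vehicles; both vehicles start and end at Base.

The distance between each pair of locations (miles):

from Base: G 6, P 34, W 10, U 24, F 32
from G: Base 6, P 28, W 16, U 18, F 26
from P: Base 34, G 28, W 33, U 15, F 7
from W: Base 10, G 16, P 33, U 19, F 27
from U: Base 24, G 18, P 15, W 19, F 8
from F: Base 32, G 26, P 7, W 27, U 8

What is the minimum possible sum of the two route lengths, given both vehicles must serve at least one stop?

Minimum combined distance: 90 miles.

Check every non-empty split of the stops between the two vehicles; for each half take its own optimal tour:
  {G} + {P, W, U, F}: 12 + 78 = 90
  {P} + {G, W, U, F}: 68 + 69 = 137
  {G, P} + {W, U, F}: 68 + 69 = 137
  {W} + {G, P, U, F}: 20 + 73 = 93
  {G, W} + {P, U, F}: 32 + 73 = 105
  {P, W} + {G, U, F}: 77 + 64 = 141
  … (15 splits in total)
Best: vehicle 1 Base → G → Base = 12; vehicle 2 Base → P → F → U → W → Base = 78; combined 90.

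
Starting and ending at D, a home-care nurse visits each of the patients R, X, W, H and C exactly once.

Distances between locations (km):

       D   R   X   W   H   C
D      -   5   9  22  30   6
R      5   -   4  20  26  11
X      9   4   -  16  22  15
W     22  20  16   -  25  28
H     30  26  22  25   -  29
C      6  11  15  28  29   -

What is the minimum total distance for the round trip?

Shortest round trip = 85 km.

D→R→X→W→H→C→D: 5+4+16+25+29+6 = 85
D→R→X→W→C→H→D: 5+4+16+28+29+30 = 112
D→R→X→H→W→C→D: 5+4+22+25+28+6 = 90
D→R→X→H→C→W→D: 5+4+22+29+28+22 = 110
D→R→X→C→W→H→D: 5+4+15+28+25+30 = 107
D→R→X→C→H→W→D: 5+4+15+29+25+22 = 100
D→R→W→X→H→C→D: 5+20+16+22+29+6 = 98
D→R→W→X→C→H→D: 5+20+16+15+29+30 = 115
D→R→W→H→X→C→D: 5+20+25+22+15+6 = 93
D→R→W→H→C→X→D: 5+20+25+29+15+9 = 103
D→R→W→C→X→H→D: 5+20+28+15+22+30 = 120
D→R→W→C→H→X→D: 5+20+28+29+22+9 = 113
D→R→H→X→W→C→D: 5+26+22+16+28+6 = 103
D→R→H→X→C→W→D: 5+26+22+15+28+22 = 118
… (46 more)
The minimum is 85.
One optimal route: D → R → X → W → H → C → D (or its reverse).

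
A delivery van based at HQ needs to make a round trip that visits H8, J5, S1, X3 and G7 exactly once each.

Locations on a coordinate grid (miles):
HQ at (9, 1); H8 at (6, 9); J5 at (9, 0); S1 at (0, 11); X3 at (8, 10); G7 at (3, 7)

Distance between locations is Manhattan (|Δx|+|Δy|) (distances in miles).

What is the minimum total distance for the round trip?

42 miles — the shortest possible round trip.

With 5 stops there are 5!/2 = 60 distinct round trips (a route and its reverse cost the same).
HQ→H8→J5→S1→X3→G7→HQ: 11+12+20+9+8+12 = 72
HQ→H8→J5→S1→G7→X3→HQ: 11+12+20+7+8+10 = 68
HQ→H8→J5→X3→S1→G7→HQ: 11+12+11+9+7+12 = 62
HQ→H8→J5→X3→G7→S1→HQ: 11+12+11+8+7+19 = 68
HQ→H8→J5→G7→S1→X3→HQ: 11+12+13+7+9+10 = 62
HQ→H8→J5→G7→X3→S1→HQ: 11+12+13+8+9+19 = 72
HQ→H8→S1→J5→X3→G7→HQ: 11+8+20+11+8+12 = 70
HQ→H8→S1→J5→G7→X3→HQ: 11+8+20+13+8+10 = 70
HQ→H8→S1→X3→J5→G7→HQ: 11+8+9+11+13+12 = 64
HQ→H8→S1→X3→G7→J5→HQ: 11+8+9+8+13+1 = 50
HQ→H8→S1→G7→J5→X3→HQ: 11+8+7+13+11+10 = 60
HQ→H8→S1→G7→X3→J5→HQ: 11+8+7+8+11+1 = 46
HQ→H8→X3→J5→S1→G7→HQ: 11+3+11+20+7+12 = 64
HQ→H8→X3→J5→G7→S1→HQ: 11+3+11+13+7+19 = 64
… (46 more)
HQ→J5→X3→H8→S1→G7→HQ: 1+11+3+8+7+12 = 42  ← best
The minimum is 42.
One optimal route: HQ → J5 → X3 → H8 → S1 → G7 → HQ (or its reverse).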